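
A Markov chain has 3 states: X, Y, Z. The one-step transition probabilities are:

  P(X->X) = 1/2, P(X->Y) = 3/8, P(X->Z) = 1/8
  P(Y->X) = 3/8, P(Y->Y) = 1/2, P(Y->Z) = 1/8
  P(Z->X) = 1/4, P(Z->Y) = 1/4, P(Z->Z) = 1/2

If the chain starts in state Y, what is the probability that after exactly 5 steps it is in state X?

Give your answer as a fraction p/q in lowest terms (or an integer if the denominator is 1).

Answer: 13131/32768

Derivation:
Computing P^5 by repeated multiplication:
P^1 =
  X: [1/2, 3/8, 1/8]
  Y: [3/8, 1/2, 1/8]
  Z: [1/4, 1/4, 1/2]
P^2 =
  X: [27/64, 13/32, 11/64]
  Y: [13/32, 27/64, 11/64]
  Z: [11/32, 11/32, 5/16]
P^3 =
  X: [13/32, 207/512, 97/512]
  Y: [207/512, 13/32, 97/512]
  Z: [97/256, 97/256, 31/128]
P^4 =
  X: [1647/4096, 823/2048, 803/4096]
  Y: [823/2048, 1647/4096, 803/4096]
  Z: [803/2048, 803/2048, 221/1024]
P^5 =
  X: [3283/8192, 13131/32768, 6505/32768]
  Y: [13131/32768, 3283/8192, 6505/32768]
  Z: [6505/16384, 6505/16384, 1687/8192]

(P^5)[Y -> X] = 13131/32768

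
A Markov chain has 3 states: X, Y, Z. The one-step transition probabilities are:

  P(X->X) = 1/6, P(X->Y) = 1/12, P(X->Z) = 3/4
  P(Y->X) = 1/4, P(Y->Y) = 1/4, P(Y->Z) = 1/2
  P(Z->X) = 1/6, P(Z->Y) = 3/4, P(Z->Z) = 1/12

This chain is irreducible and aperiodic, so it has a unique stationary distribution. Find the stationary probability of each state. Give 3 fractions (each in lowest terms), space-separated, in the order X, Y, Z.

The stationary distribution satisfies pi = pi * P, i.e.:
  pi_X = 1/6*pi_X + 1/4*pi_Y + 1/6*pi_Z
  pi_Y = 1/12*pi_X + 1/4*pi_Y + 3/4*pi_Z
  pi_Z = 3/4*pi_X + 1/2*pi_Y + 1/12*pi_Z
with normalization: pi_X + pi_Y + pi_Z = 1.

Using the first 2 balance equations plus normalization, the linear system A*pi = b is:
  [-5/6, 1/4, 1/6] . pi = 0
  [1/12, -3/4, 3/4] . pi = 0
  [1, 1, 1] . pi = 1

Solving yields:
  pi_X = 45/224
  pi_Y = 23/56
  pi_Z = 87/224

Verification (pi * P):
  45/224*1/6 + 23/56*1/4 + 87/224*1/6 = 45/224 = pi_X  (ok)
  45/224*1/12 + 23/56*1/4 + 87/224*3/4 = 23/56 = pi_Y  (ok)
  45/224*3/4 + 23/56*1/2 + 87/224*1/12 = 87/224 = pi_Z  (ok)

Answer: 45/224 23/56 87/224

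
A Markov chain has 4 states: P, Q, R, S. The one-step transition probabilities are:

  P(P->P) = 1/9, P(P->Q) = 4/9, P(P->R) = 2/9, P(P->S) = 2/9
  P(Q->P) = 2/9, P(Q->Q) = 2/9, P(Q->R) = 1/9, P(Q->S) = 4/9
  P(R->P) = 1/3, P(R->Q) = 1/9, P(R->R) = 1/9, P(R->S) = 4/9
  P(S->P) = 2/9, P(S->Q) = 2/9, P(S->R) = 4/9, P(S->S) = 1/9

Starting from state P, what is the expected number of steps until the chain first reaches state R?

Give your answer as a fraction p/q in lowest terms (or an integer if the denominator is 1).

Answer: 57/14

Derivation:
Let h_i = expected steps to first reach R from state i.
Boundary: h_R = 0.
First-step equations for the other states:
  h_P = 1 + 1/9*h_P + 4/9*h_Q + 2/9*h_R + 2/9*h_S
  h_Q = 1 + 2/9*h_P + 2/9*h_Q + 1/9*h_R + 4/9*h_S
  h_S = 1 + 2/9*h_P + 2/9*h_Q + 4/9*h_R + 1/9*h_S

Substituting h_R = 0 and rearranging gives the linear system (I - Q) h = 1:
  [8/9, -4/9, -2/9] . (h_P, h_Q, h_S) = 1
  [-2/9, 7/9, -4/9] . (h_P, h_Q, h_S) = 1
  [-2/9, -2/9, 8/9] . (h_P, h_Q, h_S) = 1

Solving yields:
  h_P = 57/14
  h_Q = 30/7
  h_S = 45/14

Starting state is P, so the expected hitting time is h_P = 57/14.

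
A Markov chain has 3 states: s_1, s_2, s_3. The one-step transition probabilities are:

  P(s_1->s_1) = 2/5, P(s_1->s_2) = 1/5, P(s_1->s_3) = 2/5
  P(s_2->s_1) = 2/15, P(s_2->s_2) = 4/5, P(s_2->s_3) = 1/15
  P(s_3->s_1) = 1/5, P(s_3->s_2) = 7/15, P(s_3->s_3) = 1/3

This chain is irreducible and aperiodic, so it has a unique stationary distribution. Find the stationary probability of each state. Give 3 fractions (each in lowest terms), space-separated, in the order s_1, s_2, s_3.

Answer: 23/116 18/29 21/116

Derivation:
The stationary distribution satisfies pi = pi * P, i.e.:
  pi_s_1 = 2/5*pi_s_1 + 2/15*pi_s_2 + 1/5*pi_s_3
  pi_s_2 = 1/5*pi_s_1 + 4/5*pi_s_2 + 7/15*pi_s_3
  pi_s_3 = 2/5*pi_s_1 + 1/15*pi_s_2 + 1/3*pi_s_3
with normalization: pi_s_1 + pi_s_2 + pi_s_3 = 1.

Using the first 2 balance equations plus normalization, the linear system A*pi = b is:
  [-3/5, 2/15, 1/5] . pi = 0
  [1/5, -1/5, 7/15] . pi = 0
  [1, 1, 1] . pi = 1

Solving yields:
  pi_s_1 = 23/116
  pi_s_2 = 18/29
  pi_s_3 = 21/116

Verification (pi * P):
  23/116*2/5 + 18/29*2/15 + 21/116*1/5 = 23/116 = pi_s_1  (ok)
  23/116*1/5 + 18/29*4/5 + 21/116*7/15 = 18/29 = pi_s_2  (ok)
  23/116*2/5 + 18/29*1/15 + 21/116*1/3 = 21/116 = pi_s_3  (ok)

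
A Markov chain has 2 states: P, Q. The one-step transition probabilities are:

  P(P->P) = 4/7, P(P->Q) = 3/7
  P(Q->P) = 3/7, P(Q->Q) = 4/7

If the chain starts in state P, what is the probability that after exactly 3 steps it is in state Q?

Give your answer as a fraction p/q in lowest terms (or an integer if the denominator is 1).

Answer: 171/343

Derivation:
Computing P^3 by repeated multiplication:
P^1 =
  P: [4/7, 3/7]
  Q: [3/7, 4/7]
P^2 =
  P: [25/49, 24/49]
  Q: [24/49, 25/49]
P^3 =
  P: [172/343, 171/343]
  Q: [171/343, 172/343]

(P^3)[P -> Q] = 171/343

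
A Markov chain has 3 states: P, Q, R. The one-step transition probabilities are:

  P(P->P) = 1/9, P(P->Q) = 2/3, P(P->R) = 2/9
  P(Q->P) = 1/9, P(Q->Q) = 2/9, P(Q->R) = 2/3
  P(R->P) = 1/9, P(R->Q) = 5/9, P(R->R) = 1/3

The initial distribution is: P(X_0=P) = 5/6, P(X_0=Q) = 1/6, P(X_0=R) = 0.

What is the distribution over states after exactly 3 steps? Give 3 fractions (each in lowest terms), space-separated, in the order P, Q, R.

Propagating the distribution step by step (d_{t+1} = d_t * P):
d_0 = (P=5/6, Q=1/6, R=0)
  d_1[P] = 5/6*1/9 + 1/6*1/9 + 0*1/9 = 1/9
  d_1[Q] = 5/6*2/3 + 1/6*2/9 + 0*5/9 = 16/27
  d_1[R] = 5/6*2/9 + 1/6*2/3 + 0*1/3 = 8/27
d_1 = (P=1/9, Q=16/27, R=8/27)
  d_2[P] = 1/9*1/9 + 16/27*1/9 + 8/27*1/9 = 1/9
  d_2[Q] = 1/9*2/3 + 16/27*2/9 + 8/27*5/9 = 10/27
  d_2[R] = 1/9*2/9 + 16/27*2/3 + 8/27*1/3 = 14/27
d_2 = (P=1/9, Q=10/27, R=14/27)
  d_3[P] = 1/9*1/9 + 10/27*1/9 + 14/27*1/9 = 1/9
  d_3[Q] = 1/9*2/3 + 10/27*2/9 + 14/27*5/9 = 4/9
  d_3[R] = 1/9*2/9 + 10/27*2/3 + 14/27*1/3 = 4/9
d_3 = (P=1/9, Q=4/9, R=4/9)

Answer: 1/9 4/9 4/9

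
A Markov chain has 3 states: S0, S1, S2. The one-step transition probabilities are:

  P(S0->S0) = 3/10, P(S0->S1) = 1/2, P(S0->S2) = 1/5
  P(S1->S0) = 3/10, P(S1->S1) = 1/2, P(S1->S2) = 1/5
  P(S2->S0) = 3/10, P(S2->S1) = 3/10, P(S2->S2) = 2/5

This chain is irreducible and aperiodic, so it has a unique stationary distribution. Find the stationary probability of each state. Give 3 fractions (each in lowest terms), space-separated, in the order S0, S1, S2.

The stationary distribution satisfies pi = pi * P, i.e.:
  pi_S0 = 3/10*pi_S0 + 3/10*pi_S1 + 3/10*pi_S2
  pi_S1 = 1/2*pi_S0 + 1/2*pi_S1 + 3/10*pi_S2
  pi_S2 = 1/5*pi_S0 + 1/5*pi_S1 + 2/5*pi_S2
with normalization: pi_S0 + pi_S1 + pi_S2 = 1.

Using the first 2 balance equations plus normalization, the linear system A*pi = b is:
  [-7/10, 3/10, 3/10] . pi = 0
  [1/2, -1/2, 3/10] . pi = 0
  [1, 1, 1] . pi = 1

Solving yields:
  pi_S0 = 3/10
  pi_S1 = 9/20
  pi_S2 = 1/4

Verification (pi * P):
  3/10*3/10 + 9/20*3/10 + 1/4*3/10 = 3/10 = pi_S0  (ok)
  3/10*1/2 + 9/20*1/2 + 1/4*3/10 = 9/20 = pi_S1  (ok)
  3/10*1/5 + 9/20*1/5 + 1/4*2/5 = 1/4 = pi_S2  (ok)

Answer: 3/10 9/20 1/4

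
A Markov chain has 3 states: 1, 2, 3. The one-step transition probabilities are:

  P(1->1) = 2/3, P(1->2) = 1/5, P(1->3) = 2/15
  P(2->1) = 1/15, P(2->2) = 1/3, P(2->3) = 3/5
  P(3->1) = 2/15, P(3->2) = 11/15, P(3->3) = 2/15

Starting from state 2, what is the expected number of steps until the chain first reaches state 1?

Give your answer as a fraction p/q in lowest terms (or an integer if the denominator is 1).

Answer: 330/31

Derivation:
Let h_i = expected steps to first reach 1 from state i.
Boundary: h_1 = 0.
First-step equations for the other states:
  h_2 = 1 + 1/15*h_1 + 1/3*h_2 + 3/5*h_3
  h_3 = 1 + 2/15*h_1 + 11/15*h_2 + 2/15*h_3

Substituting h_1 = 0 and rearranging gives the linear system (I - Q) h = 1:
  [2/3, -3/5] . (h_2, h_3) = 1
  [-11/15, 13/15] . (h_2, h_3) = 1

Solving yields:
  h_2 = 330/31
  h_3 = 315/31

Starting state is 2, so the expected hitting time is h_2 = 330/31.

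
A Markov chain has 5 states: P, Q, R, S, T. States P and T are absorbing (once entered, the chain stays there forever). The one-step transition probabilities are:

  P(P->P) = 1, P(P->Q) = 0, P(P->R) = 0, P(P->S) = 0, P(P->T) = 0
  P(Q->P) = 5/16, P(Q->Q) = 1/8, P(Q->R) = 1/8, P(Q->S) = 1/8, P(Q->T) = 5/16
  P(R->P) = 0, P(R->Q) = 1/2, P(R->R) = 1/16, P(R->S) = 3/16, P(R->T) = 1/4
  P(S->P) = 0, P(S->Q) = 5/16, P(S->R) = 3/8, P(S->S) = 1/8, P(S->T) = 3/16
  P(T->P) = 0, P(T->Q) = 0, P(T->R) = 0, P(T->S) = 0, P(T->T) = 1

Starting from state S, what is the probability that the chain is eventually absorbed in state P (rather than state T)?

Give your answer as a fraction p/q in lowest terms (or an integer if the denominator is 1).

Let a_i = P(absorbed in P | start in state i).
Boundary conditions: a_P = 1, a_T = 0.
For each transient state i, a_i = sum_j P(i->j) * a_j:
  a_Q = 5/16*a_P + 1/8*a_Q + 1/8*a_R + 1/8*a_S + 5/16*a_T
  a_R = 0*a_P + 1/2*a_Q + 1/16*a_R + 3/16*a_S + 1/4*a_T
  a_S = 0*a_P + 5/16*a_Q + 3/8*a_R + 1/8*a_S + 3/16*a_T

Substituting a_P = 1 and a_T = 0, rearrange to (I - Q) a = r where r[i] = P(i -> P):
  [7/8, -1/8, -1/8] . (a_Q, a_R, a_S) = 5/16
  [-1/2, 15/16, -3/16] . (a_Q, a_R, a_S) = 0
  [-5/16, -3/8, 7/8] . (a_Q, a_R, a_S) = 0

Solving yields:
  a_Q = 240/547
  a_R = 635/2188
  a_S = 615/2188

Starting state is S, so the absorption probability is a_S = 615/2188.

Answer: 615/2188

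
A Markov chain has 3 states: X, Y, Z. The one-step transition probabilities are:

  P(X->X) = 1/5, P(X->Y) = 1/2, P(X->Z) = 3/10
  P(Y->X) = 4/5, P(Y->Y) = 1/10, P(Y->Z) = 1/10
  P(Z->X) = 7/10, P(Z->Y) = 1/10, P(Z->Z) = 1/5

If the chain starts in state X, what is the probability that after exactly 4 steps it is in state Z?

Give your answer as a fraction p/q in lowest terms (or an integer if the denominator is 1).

Answer: 2033/10000

Derivation:
Computing P^4 by repeated multiplication:
P^1 =
  X: [1/5, 1/2, 3/10]
  Y: [4/5, 1/10, 1/10]
  Z: [7/10, 1/10, 1/5]
P^2 =
  X: [13/20, 9/50, 17/100]
  Y: [31/100, 21/50, 27/100]
  Z: [9/25, 19/50, 13/50]
P^3 =
  X: [393/1000, 9/25, 247/1000]
  Y: [587/1000, 28/125, 189/1000]
  Z: [279/500, 61/250, 99/500]
P^4 =
  X: [1079/2000, 643/2500, 2033/10000]
  Y: [4289/10000, 837/2500, 2363/10000]
  Z: [2227/5000, 202/625, 1157/5000]

(P^4)[X -> Z] = 2033/10000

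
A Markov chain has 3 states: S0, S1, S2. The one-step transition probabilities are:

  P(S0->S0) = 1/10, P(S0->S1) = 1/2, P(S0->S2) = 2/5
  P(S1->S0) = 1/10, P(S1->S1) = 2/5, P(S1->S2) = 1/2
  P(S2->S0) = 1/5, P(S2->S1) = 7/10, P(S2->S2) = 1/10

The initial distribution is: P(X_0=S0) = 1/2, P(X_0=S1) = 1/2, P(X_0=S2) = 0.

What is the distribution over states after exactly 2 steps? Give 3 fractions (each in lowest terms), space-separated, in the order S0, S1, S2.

Answer: 29/200 109/200 31/100

Derivation:
Propagating the distribution step by step (d_{t+1} = d_t * P):
d_0 = (S0=1/2, S1=1/2, S2=0)
  d_1[S0] = 1/2*1/10 + 1/2*1/10 + 0*1/5 = 1/10
  d_1[S1] = 1/2*1/2 + 1/2*2/5 + 0*7/10 = 9/20
  d_1[S2] = 1/2*2/5 + 1/2*1/2 + 0*1/10 = 9/20
d_1 = (S0=1/10, S1=9/20, S2=9/20)
  d_2[S0] = 1/10*1/10 + 9/20*1/10 + 9/20*1/5 = 29/200
  d_2[S1] = 1/10*1/2 + 9/20*2/5 + 9/20*7/10 = 109/200
  d_2[S2] = 1/10*2/5 + 9/20*1/2 + 9/20*1/10 = 31/100
d_2 = (S0=29/200, S1=109/200, S2=31/100)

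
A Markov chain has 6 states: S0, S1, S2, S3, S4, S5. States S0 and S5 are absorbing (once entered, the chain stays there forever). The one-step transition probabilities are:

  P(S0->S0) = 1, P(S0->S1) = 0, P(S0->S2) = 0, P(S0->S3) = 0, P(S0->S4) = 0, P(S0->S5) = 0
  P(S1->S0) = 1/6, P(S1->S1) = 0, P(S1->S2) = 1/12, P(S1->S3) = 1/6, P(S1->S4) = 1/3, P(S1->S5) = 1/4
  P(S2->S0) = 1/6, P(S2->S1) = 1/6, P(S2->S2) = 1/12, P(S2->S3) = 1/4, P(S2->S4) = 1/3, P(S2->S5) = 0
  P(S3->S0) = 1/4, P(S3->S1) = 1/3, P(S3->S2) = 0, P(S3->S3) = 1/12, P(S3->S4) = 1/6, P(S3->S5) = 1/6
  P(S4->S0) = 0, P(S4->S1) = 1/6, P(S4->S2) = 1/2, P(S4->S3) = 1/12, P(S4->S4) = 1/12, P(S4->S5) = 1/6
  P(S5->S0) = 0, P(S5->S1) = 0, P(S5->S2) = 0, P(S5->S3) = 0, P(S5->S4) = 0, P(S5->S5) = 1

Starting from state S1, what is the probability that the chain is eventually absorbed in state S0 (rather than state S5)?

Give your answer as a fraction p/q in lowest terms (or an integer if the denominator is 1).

Answer: 3873/8750

Derivation:
Let a_i = P(absorbed in S0 | start in state i).
Boundary conditions: a_S0 = 1, a_S5 = 0.
For each transient state i, a_i = sum_j P(i->j) * a_j:
  a_S1 = 1/6*a_S0 + 0*a_S1 + 1/12*a_S2 + 1/6*a_S3 + 1/3*a_S4 + 1/4*a_S5
  a_S2 = 1/6*a_S0 + 1/6*a_S1 + 1/12*a_S2 + 1/4*a_S3 + 1/3*a_S4 + 0*a_S5
  a_S3 = 1/4*a_S0 + 1/3*a_S1 + 0*a_S2 + 1/12*a_S3 + 1/6*a_S4 + 1/6*a_S5
  a_S4 = 0*a_S0 + 1/6*a_S1 + 1/2*a_S2 + 1/12*a_S3 + 1/12*a_S4 + 1/6*a_S5

Substituting a_S0 = 1 and a_S5 = 0, rearrange to (I - Q) a = r where r[i] = P(i -> S0):
  [1, -1/12, -1/6, -1/3] . (a_S1, a_S2, a_S3, a_S4) = 1/6
  [-1/6, 11/12, -1/4, -1/3] . (a_S1, a_S2, a_S3, a_S4) = 1/6
  [-1/3, 0, 11/12, -1/6] . (a_S1, a_S2, a_S3, a_S4) = 1/4
  [-1/6, -1/2, -1/12, 11/12] . (a_S1, a_S2, a_S3, a_S4) = 0

Solving yields:
  a_S1 = 3873/8750
  a_S2 = 2446/4375
  a_S3 = 2241/4375
  a_S4 = 54/125

Starting state is S1, so the absorption probability is a_S1 = 3873/8750.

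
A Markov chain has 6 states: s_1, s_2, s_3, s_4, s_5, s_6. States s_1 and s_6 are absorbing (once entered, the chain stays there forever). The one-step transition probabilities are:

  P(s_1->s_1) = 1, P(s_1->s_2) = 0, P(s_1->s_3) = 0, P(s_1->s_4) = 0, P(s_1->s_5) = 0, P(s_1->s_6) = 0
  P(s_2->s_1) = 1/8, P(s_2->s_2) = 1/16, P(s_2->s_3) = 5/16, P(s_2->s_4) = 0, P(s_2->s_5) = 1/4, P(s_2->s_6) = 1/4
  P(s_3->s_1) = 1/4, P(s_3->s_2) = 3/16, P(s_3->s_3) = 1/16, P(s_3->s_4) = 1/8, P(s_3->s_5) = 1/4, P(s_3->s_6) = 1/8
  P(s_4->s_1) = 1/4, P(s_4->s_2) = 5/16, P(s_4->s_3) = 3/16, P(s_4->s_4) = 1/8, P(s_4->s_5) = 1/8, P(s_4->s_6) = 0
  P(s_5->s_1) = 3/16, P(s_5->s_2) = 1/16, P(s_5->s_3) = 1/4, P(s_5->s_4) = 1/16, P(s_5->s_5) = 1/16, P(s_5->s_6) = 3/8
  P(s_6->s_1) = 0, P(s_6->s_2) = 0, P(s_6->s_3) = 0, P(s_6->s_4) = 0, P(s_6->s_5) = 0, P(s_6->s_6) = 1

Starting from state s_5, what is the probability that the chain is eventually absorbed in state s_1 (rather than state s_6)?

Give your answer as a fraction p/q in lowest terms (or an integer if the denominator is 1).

Let a_i = P(absorbed in s_1 | start in state i).
Boundary conditions: a_s_1 = 1, a_s_6 = 0.
For each transient state i, a_i = sum_j P(i->j) * a_j:
  a_s_2 = 1/8*a_s_1 + 1/16*a_s_2 + 5/16*a_s_3 + 0*a_s_4 + 1/4*a_s_5 + 1/4*a_s_6
  a_s_3 = 1/4*a_s_1 + 3/16*a_s_2 + 1/16*a_s_3 + 1/8*a_s_4 + 1/4*a_s_5 + 1/8*a_s_6
  a_s_4 = 1/4*a_s_1 + 5/16*a_s_2 + 3/16*a_s_3 + 1/8*a_s_4 + 1/8*a_s_5 + 0*a_s_6
  a_s_5 = 3/16*a_s_1 + 1/16*a_s_2 + 1/4*a_s_3 + 1/16*a_s_4 + 1/16*a_s_5 + 3/8*a_s_6

Substituting a_s_1 = 1 and a_s_6 = 0, rearrange to (I - Q) a = r where r[i] = P(i -> s_1):
  [15/16, -5/16, 0, -1/4] . (a_s_2, a_s_3, a_s_4, a_s_5) = 1/8
  [-3/16, 15/16, -1/8, -1/4] . (a_s_2, a_s_3, a_s_4, a_s_5) = 1/4
  [-5/16, -3/16, 7/8, -1/8] . (a_s_2, a_s_3, a_s_4, a_s_5) = 1/4
  [-1/16, -1/4, -1/16, 15/16] . (a_s_2, a_s_3, a_s_4, a_s_5) = 3/16

Solving yields:
  a_s_2 = 1882/4427
  a_s_3 = 2408/4427
  a_s_4 = 2715/4427
  a_s_5 = 1834/4427

Starting state is s_5, so the absorption probability is a_s_5 = 1834/4427.

Answer: 1834/4427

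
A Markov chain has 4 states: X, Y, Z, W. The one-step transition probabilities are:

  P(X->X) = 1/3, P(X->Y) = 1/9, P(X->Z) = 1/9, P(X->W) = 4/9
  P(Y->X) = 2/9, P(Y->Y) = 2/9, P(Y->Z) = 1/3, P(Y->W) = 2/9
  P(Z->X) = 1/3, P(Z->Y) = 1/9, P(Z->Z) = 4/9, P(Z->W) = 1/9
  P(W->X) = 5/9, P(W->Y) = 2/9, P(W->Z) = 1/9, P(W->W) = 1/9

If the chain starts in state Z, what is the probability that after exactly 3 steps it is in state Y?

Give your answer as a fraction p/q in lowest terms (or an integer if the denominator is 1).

Computing P^3 by repeated multiplication:
P^1 =
  X: [1/3, 1/9, 1/9, 4/9]
  Y: [2/9, 2/9, 1/3, 2/9]
  Z: [1/3, 1/9, 4/9, 1/9]
  W: [5/9, 2/9, 1/9, 1/9]
P^2 =
  X: [34/81, 14/81, 14/81, 19/81]
  Y: [29/81, 13/81, 22/81, 17/81]
  Z: [28/81, 11/81, 23/81, 19/81]
  W: [1/3, 4/27, 16/81, 26/81]
P^3 =
  X: [89/243, 38/243, 151/729, 197/729]
  Y: [88/243, 37/243, 173/729, 181/729]
  Z: [10/27, 37/243, 172/729, 176/729]
  W: [283/729, 119/729, 17/81, 58/243]

(P^3)[Z -> Y] = 37/243

Answer: 37/243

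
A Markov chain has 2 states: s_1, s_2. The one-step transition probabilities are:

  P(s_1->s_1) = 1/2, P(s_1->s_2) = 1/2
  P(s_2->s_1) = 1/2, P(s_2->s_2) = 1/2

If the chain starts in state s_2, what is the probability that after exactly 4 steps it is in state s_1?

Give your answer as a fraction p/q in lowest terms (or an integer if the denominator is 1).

Answer: 1/2

Derivation:
Computing P^4 by repeated multiplication:
P^1 =
  s_1: [1/2, 1/2]
  s_2: [1/2, 1/2]
P^2 =
  s_1: [1/2, 1/2]
  s_2: [1/2, 1/2]
P^3 =
  s_1: [1/2, 1/2]
  s_2: [1/2, 1/2]
P^4 =
  s_1: [1/2, 1/2]
  s_2: [1/2, 1/2]

(P^4)[s_2 -> s_1] = 1/2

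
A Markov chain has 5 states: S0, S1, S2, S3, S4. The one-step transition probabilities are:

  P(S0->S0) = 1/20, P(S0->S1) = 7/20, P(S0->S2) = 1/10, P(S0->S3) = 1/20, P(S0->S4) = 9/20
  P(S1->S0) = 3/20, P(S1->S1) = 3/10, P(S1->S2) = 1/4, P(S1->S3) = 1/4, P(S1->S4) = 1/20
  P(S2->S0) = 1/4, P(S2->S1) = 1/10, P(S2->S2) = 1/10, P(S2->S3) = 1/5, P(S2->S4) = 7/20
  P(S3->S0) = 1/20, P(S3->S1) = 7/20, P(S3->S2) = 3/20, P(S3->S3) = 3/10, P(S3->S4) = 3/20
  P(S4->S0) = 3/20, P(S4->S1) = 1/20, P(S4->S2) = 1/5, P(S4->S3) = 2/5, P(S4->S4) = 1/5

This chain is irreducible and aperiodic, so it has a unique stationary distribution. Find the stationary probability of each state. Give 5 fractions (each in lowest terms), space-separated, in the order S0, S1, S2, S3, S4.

The stationary distribution satisfies pi = pi * P, i.e.:
  pi_S0 = 1/20*pi_S0 + 3/20*pi_S1 + 1/4*pi_S2 + 1/20*pi_S3 + 3/20*pi_S4
  pi_S1 = 7/20*pi_S0 + 3/10*pi_S1 + 1/10*pi_S2 + 7/20*pi_S3 + 1/20*pi_S4
  pi_S2 = 1/10*pi_S0 + 1/4*pi_S1 + 1/10*pi_S2 + 3/20*pi_S3 + 1/5*pi_S4
  pi_S3 = 1/20*pi_S0 + 1/4*pi_S1 + 1/5*pi_S2 + 3/10*pi_S3 + 2/5*pi_S4
  pi_S4 = 9/20*pi_S0 + 1/20*pi_S1 + 7/20*pi_S2 + 3/20*pi_S3 + 1/5*pi_S4
with normalization: pi_S0 + pi_S1 + pi_S2 + pi_S3 + pi_S4 = 1.

Using the first 4 balance equations plus normalization, the linear system A*pi = b is:
  [-19/20, 3/20, 1/4, 1/20, 3/20] . pi = 0
  [7/20, -7/10, 1/10, 7/20, 1/20] . pi = 0
  [1/10, 1/4, -9/10, 3/20, 1/5] . pi = 0
  [1/20, 1/4, 1/5, -7/10, 2/5] . pi = 0
  [1, 1, 1, 1, 1] . pi = 1

Solving yields:
  pi_S0 = 20855/162862
  pi_S1 = 37995/162862
  pi_S2 = 27515/162862
  pi_S3 = 42403/162862
  pi_S4 = 17047/81431

Verification (pi * P):
  20855/162862*1/20 + 37995/162862*3/20 + 27515/162862*1/4 + 42403/162862*1/20 + 17047/81431*3/20 = 20855/162862 = pi_S0  (ok)
  20855/162862*7/20 + 37995/162862*3/10 + 27515/162862*1/10 + 42403/162862*7/20 + 17047/81431*1/20 = 37995/162862 = pi_S1  (ok)
  20855/162862*1/10 + 37995/162862*1/4 + 27515/162862*1/10 + 42403/162862*3/20 + 17047/81431*1/5 = 27515/162862 = pi_S2  (ok)
  20855/162862*1/20 + 37995/162862*1/4 + 27515/162862*1/5 + 42403/162862*3/10 + 17047/81431*2/5 = 42403/162862 = pi_S3  (ok)
  20855/162862*9/20 + 37995/162862*1/20 + 27515/162862*7/20 + 42403/162862*3/20 + 17047/81431*1/5 = 17047/81431 = pi_S4  (ok)

Answer: 20855/162862 37995/162862 27515/162862 42403/162862 17047/81431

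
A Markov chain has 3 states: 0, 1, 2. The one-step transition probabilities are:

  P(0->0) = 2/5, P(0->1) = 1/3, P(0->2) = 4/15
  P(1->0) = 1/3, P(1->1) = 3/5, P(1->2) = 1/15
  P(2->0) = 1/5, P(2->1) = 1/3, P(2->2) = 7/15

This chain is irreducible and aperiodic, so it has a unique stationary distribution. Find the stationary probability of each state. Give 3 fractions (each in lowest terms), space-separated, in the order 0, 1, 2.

Answer: 43/132 5/11 29/132

Derivation:
The stationary distribution satisfies pi = pi * P, i.e.:
  pi_0 = 2/5*pi_0 + 1/3*pi_1 + 1/5*pi_2
  pi_1 = 1/3*pi_0 + 3/5*pi_1 + 1/3*pi_2
  pi_2 = 4/15*pi_0 + 1/15*pi_1 + 7/15*pi_2
with normalization: pi_0 + pi_1 + pi_2 = 1.

Using the first 2 balance equations plus normalization, the linear system A*pi = b is:
  [-3/5, 1/3, 1/5] . pi = 0
  [1/3, -2/5, 1/3] . pi = 0
  [1, 1, 1] . pi = 1

Solving yields:
  pi_0 = 43/132
  pi_1 = 5/11
  pi_2 = 29/132

Verification (pi * P):
  43/132*2/5 + 5/11*1/3 + 29/132*1/5 = 43/132 = pi_0  (ok)
  43/132*1/3 + 5/11*3/5 + 29/132*1/3 = 5/11 = pi_1  (ok)
  43/132*4/15 + 5/11*1/15 + 29/132*7/15 = 29/132 = pi_2  (ok)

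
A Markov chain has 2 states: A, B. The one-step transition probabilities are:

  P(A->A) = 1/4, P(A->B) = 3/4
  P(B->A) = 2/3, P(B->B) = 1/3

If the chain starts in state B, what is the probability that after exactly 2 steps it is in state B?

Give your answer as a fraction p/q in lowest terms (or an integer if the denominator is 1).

Answer: 11/18

Derivation:
Computing P^2 by repeated multiplication:
P^1 =
  A: [1/4, 3/4]
  B: [2/3, 1/3]
P^2 =
  A: [9/16, 7/16]
  B: [7/18, 11/18]

(P^2)[B -> B] = 11/18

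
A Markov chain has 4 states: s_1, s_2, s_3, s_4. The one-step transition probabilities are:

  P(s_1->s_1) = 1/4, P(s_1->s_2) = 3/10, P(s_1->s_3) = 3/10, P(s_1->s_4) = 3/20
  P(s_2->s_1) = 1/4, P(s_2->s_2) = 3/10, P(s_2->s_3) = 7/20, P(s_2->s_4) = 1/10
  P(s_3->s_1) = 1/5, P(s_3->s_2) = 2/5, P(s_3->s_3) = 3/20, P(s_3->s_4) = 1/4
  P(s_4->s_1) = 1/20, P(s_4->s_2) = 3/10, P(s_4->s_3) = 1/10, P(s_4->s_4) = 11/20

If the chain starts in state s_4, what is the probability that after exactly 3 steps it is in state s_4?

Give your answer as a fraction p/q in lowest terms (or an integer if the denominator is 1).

Answer: 599/2000

Derivation:
Computing P^3 by repeated multiplication:
P^1 =
  s_1: [1/4, 3/10, 3/10, 3/20]
  s_2: [1/4, 3/10, 7/20, 1/10]
  s_3: [1/5, 2/5, 3/20, 1/4]
  s_4: [1/20, 3/10, 1/10, 11/20]
P^2 =
  s_1: [41/200, 33/100, 6/25, 9/40]
  s_2: [17/80, 67/200, 97/400, 21/100]
  s_3: [77/400, 63/200, 99/400, 49/200]
  s_4: [27/200, 31/100, 19/100, 73/200]
P^3 =
  s_1: [193/1000, 81/250, 471/2000, 99/400]
  s_2: [1567/8000, 1297/4000, 1907/8000, 483/2000]
  s_3: [1509/8000, 1299/4000, 1837/8000, 257/1000]
  s_4: [67/400, 319/1000, 107/500, 599/2000]

(P^3)[s_4 -> s_4] = 599/2000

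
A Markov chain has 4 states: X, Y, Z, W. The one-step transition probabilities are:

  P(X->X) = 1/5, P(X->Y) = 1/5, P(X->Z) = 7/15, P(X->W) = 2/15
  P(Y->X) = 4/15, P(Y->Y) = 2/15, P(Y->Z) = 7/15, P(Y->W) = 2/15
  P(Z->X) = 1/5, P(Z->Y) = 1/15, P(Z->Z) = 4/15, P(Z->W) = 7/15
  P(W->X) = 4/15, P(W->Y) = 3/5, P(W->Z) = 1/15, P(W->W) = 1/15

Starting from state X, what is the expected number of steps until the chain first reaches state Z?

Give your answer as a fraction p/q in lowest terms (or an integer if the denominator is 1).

Answer: 12/5

Derivation:
Let h_i = expected steps to first reach Z from state i.
Boundary: h_Z = 0.
First-step equations for the other states:
  h_X = 1 + 1/5*h_X + 1/5*h_Y + 7/15*h_Z + 2/15*h_W
  h_Y = 1 + 4/15*h_X + 2/15*h_Y + 7/15*h_Z + 2/15*h_W
  h_W = 1 + 4/15*h_X + 3/5*h_Y + 1/15*h_Z + 1/15*h_W

Substituting h_Z = 0 and rearranging gives the linear system (I - Q) h = 1:
  [4/5, -1/5, -2/15] . (h_X, h_Y, h_W) = 1
  [-4/15, 13/15, -2/15] . (h_X, h_Y, h_W) = 1
  [-4/15, -3/5, 14/15] . (h_X, h_Y, h_W) = 1

Solving yields:
  h_X = 12/5
  h_Y = 12/5
  h_W = 33/10

Starting state is X, so the expected hitting time is h_X = 12/5.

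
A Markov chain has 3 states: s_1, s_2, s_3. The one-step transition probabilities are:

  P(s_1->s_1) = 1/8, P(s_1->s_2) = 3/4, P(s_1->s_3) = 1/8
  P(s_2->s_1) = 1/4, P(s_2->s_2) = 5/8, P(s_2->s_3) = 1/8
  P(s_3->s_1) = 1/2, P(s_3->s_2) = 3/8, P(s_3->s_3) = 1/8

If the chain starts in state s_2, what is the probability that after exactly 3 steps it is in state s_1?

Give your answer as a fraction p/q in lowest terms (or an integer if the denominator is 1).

Computing P^3 by repeated multiplication:
P^1 =
  s_1: [1/8, 3/4, 1/8]
  s_2: [1/4, 5/8, 1/8]
  s_3: [1/2, 3/8, 1/8]
P^2 =
  s_1: [17/64, 39/64, 1/8]
  s_2: [1/4, 5/8, 1/8]
  s_3: [7/32, 21/32, 1/8]
P^3 =
  s_1: [127/512, 321/512, 1/8]
  s_2: [1/4, 5/8, 1/8]
  s_3: [65/256, 159/256, 1/8]

(P^3)[s_2 -> s_1] = 1/4

Answer: 1/4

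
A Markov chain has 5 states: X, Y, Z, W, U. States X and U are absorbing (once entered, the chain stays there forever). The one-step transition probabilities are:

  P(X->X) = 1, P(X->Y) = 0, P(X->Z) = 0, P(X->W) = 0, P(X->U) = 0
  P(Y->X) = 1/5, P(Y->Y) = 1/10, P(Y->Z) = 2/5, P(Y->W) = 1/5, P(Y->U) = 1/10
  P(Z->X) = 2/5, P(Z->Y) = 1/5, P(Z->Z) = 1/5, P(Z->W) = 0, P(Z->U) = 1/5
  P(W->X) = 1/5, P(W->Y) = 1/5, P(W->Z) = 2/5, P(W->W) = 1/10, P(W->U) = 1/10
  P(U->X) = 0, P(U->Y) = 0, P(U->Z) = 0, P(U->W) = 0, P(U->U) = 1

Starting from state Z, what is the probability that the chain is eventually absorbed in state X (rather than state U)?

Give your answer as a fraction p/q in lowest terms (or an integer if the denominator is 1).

Answer: 2/3

Derivation:
Let a_i = P(absorbed in X | start in state i).
Boundary conditions: a_X = 1, a_U = 0.
For each transient state i, a_i = sum_j P(i->j) * a_j:
  a_Y = 1/5*a_X + 1/10*a_Y + 2/5*a_Z + 1/5*a_W + 1/10*a_U
  a_Z = 2/5*a_X + 1/5*a_Y + 1/5*a_Z + 0*a_W + 1/5*a_U
  a_W = 1/5*a_X + 1/5*a_Y + 2/5*a_Z + 1/10*a_W + 1/10*a_U

Substituting a_X = 1 and a_U = 0, rearrange to (I - Q) a = r where r[i] = P(i -> X):
  [9/10, -2/5, -1/5] . (a_Y, a_Z, a_W) = 1/5
  [-1/5, 4/5, 0] . (a_Y, a_Z, a_W) = 2/5
  [-1/5, -2/5, 9/10] . (a_Y, a_Z, a_W) = 1/5

Solving yields:
  a_Y = 2/3
  a_Z = 2/3
  a_W = 2/3

Starting state is Z, so the absorption probability is a_Z = 2/3.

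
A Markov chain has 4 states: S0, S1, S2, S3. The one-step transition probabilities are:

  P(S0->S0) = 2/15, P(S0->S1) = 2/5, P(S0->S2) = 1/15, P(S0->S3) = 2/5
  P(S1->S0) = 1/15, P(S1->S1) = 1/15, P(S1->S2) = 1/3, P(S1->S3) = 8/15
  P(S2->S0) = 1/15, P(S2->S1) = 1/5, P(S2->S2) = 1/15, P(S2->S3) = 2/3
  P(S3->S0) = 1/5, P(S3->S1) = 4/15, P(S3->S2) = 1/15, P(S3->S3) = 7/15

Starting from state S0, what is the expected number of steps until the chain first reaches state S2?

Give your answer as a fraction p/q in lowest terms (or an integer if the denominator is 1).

Answer: 1065/143

Derivation:
Let h_i = expected steps to first reach S2 from state i.
Boundary: h_S2 = 0.
First-step equations for the other states:
  h_S0 = 1 + 2/15*h_S0 + 2/5*h_S1 + 1/15*h_S2 + 2/5*h_S3
  h_S1 = 1 + 1/15*h_S0 + 1/15*h_S1 + 1/3*h_S2 + 8/15*h_S3
  h_S3 = 1 + 1/5*h_S0 + 4/15*h_S1 + 1/15*h_S2 + 7/15*h_S3

Substituting h_S2 = 0 and rearranging gives the linear system (I - Q) h = 1:
  [13/15, -2/5, -2/5] . (h_S0, h_S1, h_S3) = 1
  [-1/15, 14/15, -8/15] . (h_S0, h_S1, h_S3) = 1
  [-1/5, -4/15, 8/15] . (h_S0, h_S1, h_S3) = 1

Solving yields:
  h_S0 = 1065/143
  h_S1 = 855/143
  h_S3 = 1095/143

Starting state is S0, so the expected hitting time is h_S0 = 1065/143.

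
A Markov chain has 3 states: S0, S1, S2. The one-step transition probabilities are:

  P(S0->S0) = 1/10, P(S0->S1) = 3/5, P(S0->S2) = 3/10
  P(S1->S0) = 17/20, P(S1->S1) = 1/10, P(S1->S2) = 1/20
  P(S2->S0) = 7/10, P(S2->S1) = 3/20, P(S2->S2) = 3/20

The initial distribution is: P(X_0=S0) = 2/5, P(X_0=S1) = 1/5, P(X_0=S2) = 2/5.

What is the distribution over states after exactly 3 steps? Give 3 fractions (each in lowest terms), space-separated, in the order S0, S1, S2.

Propagating the distribution step by step (d_{t+1} = d_t * P):
d_0 = (S0=2/5, S1=1/5, S2=2/5)
  d_1[S0] = 2/5*1/10 + 1/5*17/20 + 2/5*7/10 = 49/100
  d_1[S1] = 2/5*3/5 + 1/5*1/10 + 2/5*3/20 = 8/25
  d_1[S2] = 2/5*3/10 + 1/5*1/20 + 2/5*3/20 = 19/100
d_1 = (S0=49/100, S1=8/25, S2=19/100)
  d_2[S0] = 49/100*1/10 + 8/25*17/20 + 19/100*7/10 = 227/500
  d_2[S1] = 49/100*3/5 + 8/25*1/10 + 19/100*3/20 = 709/2000
  d_2[S2] = 49/100*3/10 + 8/25*1/20 + 19/100*3/20 = 383/2000
d_2 = (S0=227/500, S1=709/2000, S2=383/2000)
  d_3[S0] = 227/500*1/10 + 709/2000*17/20 + 383/2000*7/10 = 19231/40000
  d_3[S1] = 227/500*3/5 + 709/2000*1/10 + 383/2000*3/20 = 13463/40000
  d_3[S2] = 227/500*3/10 + 709/2000*1/20 + 383/2000*3/20 = 3653/20000
d_3 = (S0=19231/40000, S1=13463/40000, S2=3653/20000)

Answer: 19231/40000 13463/40000 3653/20000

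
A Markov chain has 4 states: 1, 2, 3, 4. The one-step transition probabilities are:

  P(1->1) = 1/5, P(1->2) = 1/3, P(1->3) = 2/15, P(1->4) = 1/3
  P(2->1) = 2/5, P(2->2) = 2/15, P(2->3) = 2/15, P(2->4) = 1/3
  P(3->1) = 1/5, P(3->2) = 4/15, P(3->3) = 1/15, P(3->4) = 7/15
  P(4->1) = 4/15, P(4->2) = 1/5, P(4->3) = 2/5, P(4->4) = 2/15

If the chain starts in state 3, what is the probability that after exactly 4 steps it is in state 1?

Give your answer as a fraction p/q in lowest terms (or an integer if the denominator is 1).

Answer: 4544/16875

Derivation:
Computing P^4 by repeated multiplication:
P^1 =
  1: [1/5, 1/3, 2/15, 1/3]
  2: [2/5, 2/15, 2/15, 1/3]
  3: [1/5, 4/15, 1/15, 7/15]
  4: [4/15, 1/5, 2/5, 2/15]
P^2 =
  1: [13/45, 16/75, 16/75, 64/225]
  2: [56/225, 19/75, 16/75, 64/225]
  3: [64/225, 16/75, 19/75, 56/225]
  4: [56/225, 56/225, 32/225, 9/25]
P^3 =
  1: [883/3375, 161/675, 658/3375, 343/1125]
  2: [182/675, 778/3375, 658/3375, 343/1125]
  3: [7/27, 812/3375, 617/3375, 119/375]
  4: [308/1125, 763/3375, 742/3375, 946/3375]
P^4 =
  1: [4523/16875, 11744/50625, 10208/50625, 15104/50625]
  2: [4496/16875, 473/2025, 10208/50625, 15104/50625]
  3: [4544/16875, 2336/10125, 10417/50625, 14896/50625]
  4: [2672/10125, 1328/5625, 1088/5625, 15521/50625]

(P^4)[3 -> 1] = 4544/16875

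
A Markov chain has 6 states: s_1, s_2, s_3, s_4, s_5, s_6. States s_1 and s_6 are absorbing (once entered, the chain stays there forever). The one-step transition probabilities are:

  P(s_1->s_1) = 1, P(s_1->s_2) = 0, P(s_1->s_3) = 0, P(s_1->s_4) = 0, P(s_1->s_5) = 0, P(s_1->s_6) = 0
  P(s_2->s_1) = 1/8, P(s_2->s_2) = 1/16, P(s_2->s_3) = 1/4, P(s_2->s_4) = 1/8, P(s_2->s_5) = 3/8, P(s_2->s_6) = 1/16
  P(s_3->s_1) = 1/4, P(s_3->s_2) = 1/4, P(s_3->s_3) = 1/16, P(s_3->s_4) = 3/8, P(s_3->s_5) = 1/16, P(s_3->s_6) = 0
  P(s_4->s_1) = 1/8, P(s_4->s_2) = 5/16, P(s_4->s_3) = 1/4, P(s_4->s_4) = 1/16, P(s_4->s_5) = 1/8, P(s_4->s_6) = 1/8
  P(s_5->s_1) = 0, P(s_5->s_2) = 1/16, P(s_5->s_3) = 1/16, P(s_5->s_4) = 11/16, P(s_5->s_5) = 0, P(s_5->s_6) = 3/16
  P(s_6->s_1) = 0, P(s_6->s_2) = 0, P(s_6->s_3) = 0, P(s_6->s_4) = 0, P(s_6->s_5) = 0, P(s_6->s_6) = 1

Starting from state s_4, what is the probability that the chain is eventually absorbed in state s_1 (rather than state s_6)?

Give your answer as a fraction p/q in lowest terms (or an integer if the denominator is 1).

Answer: 14704/25751

Derivation:
Let a_i = P(absorbed in s_1 | start in state i).
Boundary conditions: a_s_1 = 1, a_s_6 = 0.
For each transient state i, a_i = sum_j P(i->j) * a_j:
  a_s_2 = 1/8*a_s_1 + 1/16*a_s_2 + 1/4*a_s_3 + 1/8*a_s_4 + 3/8*a_s_5 + 1/16*a_s_6
  a_s_3 = 1/4*a_s_1 + 1/4*a_s_2 + 1/16*a_s_3 + 3/8*a_s_4 + 1/16*a_s_5 + 0*a_s_6
  a_s_4 = 1/8*a_s_1 + 5/16*a_s_2 + 1/4*a_s_3 + 1/16*a_s_4 + 1/8*a_s_5 + 1/8*a_s_6
  a_s_5 = 0*a_s_1 + 1/16*a_s_2 + 1/16*a_s_3 + 11/16*a_s_4 + 0*a_s_5 + 3/16*a_s_6

Substituting a_s_1 = 1 and a_s_6 = 0, rearrange to (I - Q) a = r where r[i] = P(i -> s_1):
  [15/16, -1/4, -1/8, -3/8] . (a_s_2, a_s_3, a_s_4, a_s_5) = 1/8
  [-1/4, 15/16, -3/8, -1/16] . (a_s_2, a_s_3, a_s_4, a_s_5) = 1/4
  [-5/16, -1/4, 15/16, -1/8] . (a_s_2, a_s_3, a_s_4, a_s_5) = 1/8
  [-1/16, -1/16, -11/16, 1] . (a_s_2, a_s_3, a_s_4, a_s_5) = 0

Solving yields:
  a_s_2 = 14926/25751
  a_s_3 = 17538/25751
  a_s_4 = 14704/25751
  a_s_5 = 12138/25751

Starting state is s_4, so the absorption probability is a_s_4 = 14704/25751.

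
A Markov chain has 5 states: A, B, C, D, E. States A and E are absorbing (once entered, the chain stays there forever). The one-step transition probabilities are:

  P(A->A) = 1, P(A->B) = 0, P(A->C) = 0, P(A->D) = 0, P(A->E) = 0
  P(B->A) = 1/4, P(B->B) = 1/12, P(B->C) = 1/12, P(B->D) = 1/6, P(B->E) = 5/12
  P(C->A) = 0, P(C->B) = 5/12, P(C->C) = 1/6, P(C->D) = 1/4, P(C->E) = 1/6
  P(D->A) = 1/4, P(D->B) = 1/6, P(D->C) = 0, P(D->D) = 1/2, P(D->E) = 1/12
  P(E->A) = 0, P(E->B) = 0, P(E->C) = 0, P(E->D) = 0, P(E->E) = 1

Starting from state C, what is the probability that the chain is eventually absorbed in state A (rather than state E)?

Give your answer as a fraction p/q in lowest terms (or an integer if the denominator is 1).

Answer: 237/584

Derivation:
Let a_i = P(absorbed in A | start in state i).
Boundary conditions: a_A = 1, a_E = 0.
For each transient state i, a_i = sum_j P(i->j) * a_j:
  a_B = 1/4*a_A + 1/12*a_B + 1/12*a_C + 1/6*a_D + 5/12*a_E
  a_C = 0*a_A + 5/12*a_B + 1/6*a_C + 1/4*a_D + 1/6*a_E
  a_D = 1/4*a_A + 1/6*a_B + 0*a_C + 1/2*a_D + 1/12*a_E

Substituting a_A = 1 and a_E = 0, rearrange to (I - Q) a = r where r[i] = P(i -> A):
  [11/12, -1/12, -1/6] . (a_B, a_C, a_D) = 1/4
  [-5/12, 5/6, -1/4] . (a_B, a_C, a_D) = 0
  [-1/6, 0, 1/2] . (a_B, a_C, a_D) = 1/4

Solving yields:
  a_B = 249/584
  a_C = 237/584
  a_D = 375/584

Starting state is C, so the absorption probability is a_C = 237/584.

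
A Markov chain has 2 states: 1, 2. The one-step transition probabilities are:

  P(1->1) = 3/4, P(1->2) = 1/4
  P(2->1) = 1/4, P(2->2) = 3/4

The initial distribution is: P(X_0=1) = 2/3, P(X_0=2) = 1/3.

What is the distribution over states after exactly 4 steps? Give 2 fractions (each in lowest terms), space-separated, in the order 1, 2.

Answer: 49/96 47/96

Derivation:
Propagating the distribution step by step (d_{t+1} = d_t * P):
d_0 = (1=2/3, 2=1/3)
  d_1[1] = 2/3*3/4 + 1/3*1/4 = 7/12
  d_1[2] = 2/3*1/4 + 1/3*3/4 = 5/12
d_1 = (1=7/12, 2=5/12)
  d_2[1] = 7/12*3/4 + 5/12*1/4 = 13/24
  d_2[2] = 7/12*1/4 + 5/12*3/4 = 11/24
d_2 = (1=13/24, 2=11/24)
  d_3[1] = 13/24*3/4 + 11/24*1/4 = 25/48
  d_3[2] = 13/24*1/4 + 11/24*3/4 = 23/48
d_3 = (1=25/48, 2=23/48)
  d_4[1] = 25/48*3/4 + 23/48*1/4 = 49/96
  d_4[2] = 25/48*1/4 + 23/48*3/4 = 47/96
d_4 = (1=49/96, 2=47/96)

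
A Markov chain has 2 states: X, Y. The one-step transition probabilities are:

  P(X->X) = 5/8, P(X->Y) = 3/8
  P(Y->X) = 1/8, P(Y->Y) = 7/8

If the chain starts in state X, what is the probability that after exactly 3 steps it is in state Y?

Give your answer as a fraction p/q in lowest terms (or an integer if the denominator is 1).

Answer: 21/32

Derivation:
Computing P^3 by repeated multiplication:
P^1 =
  X: [5/8, 3/8]
  Y: [1/8, 7/8]
P^2 =
  X: [7/16, 9/16]
  Y: [3/16, 13/16]
P^3 =
  X: [11/32, 21/32]
  Y: [7/32, 25/32]

(P^3)[X -> Y] = 21/32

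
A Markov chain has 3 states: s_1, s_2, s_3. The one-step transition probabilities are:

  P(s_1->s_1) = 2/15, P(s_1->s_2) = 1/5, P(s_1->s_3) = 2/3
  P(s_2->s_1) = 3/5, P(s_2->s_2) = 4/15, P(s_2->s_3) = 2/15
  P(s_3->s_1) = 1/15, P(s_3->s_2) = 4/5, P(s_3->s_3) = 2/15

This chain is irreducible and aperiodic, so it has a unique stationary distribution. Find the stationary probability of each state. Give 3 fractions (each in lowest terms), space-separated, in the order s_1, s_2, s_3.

The stationary distribution satisfies pi = pi * P, i.e.:
  pi_s_1 = 2/15*pi_s_1 + 3/5*pi_s_2 + 1/15*pi_s_3
  pi_s_2 = 1/5*pi_s_1 + 4/15*pi_s_2 + 4/5*pi_s_3
  pi_s_3 = 2/3*pi_s_1 + 2/15*pi_s_2 + 2/15*pi_s_3
with normalization: pi_s_1 + pi_s_2 + pi_s_3 = 1.

Using the first 2 balance equations plus normalization, the linear system A*pi = b is:
  [-13/15, 3/5, 1/15] . pi = 0
  [1/5, -11/15, 4/5] . pi = 0
  [1, 1, 1] . pi = 1

Solving yields:
  pi_s_1 = 119/394
  pi_s_2 = 159/394
  pi_s_3 = 58/197

Verification (pi * P):
  119/394*2/15 + 159/394*3/5 + 58/197*1/15 = 119/394 = pi_s_1  (ok)
  119/394*1/5 + 159/394*4/15 + 58/197*4/5 = 159/394 = pi_s_2  (ok)
  119/394*2/3 + 159/394*2/15 + 58/197*2/15 = 58/197 = pi_s_3  (ok)

Answer: 119/394 159/394 58/197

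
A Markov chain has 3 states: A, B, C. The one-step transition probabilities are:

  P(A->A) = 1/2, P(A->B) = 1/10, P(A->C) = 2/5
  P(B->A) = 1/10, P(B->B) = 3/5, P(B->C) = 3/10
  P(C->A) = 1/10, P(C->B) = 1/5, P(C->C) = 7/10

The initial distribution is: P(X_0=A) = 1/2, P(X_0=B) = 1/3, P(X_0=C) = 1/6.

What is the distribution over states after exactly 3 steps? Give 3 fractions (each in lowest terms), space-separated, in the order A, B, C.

Answer: 47/250 437/1500 781/1500

Derivation:
Propagating the distribution step by step (d_{t+1} = d_t * P):
d_0 = (A=1/2, B=1/3, C=1/6)
  d_1[A] = 1/2*1/2 + 1/3*1/10 + 1/6*1/10 = 3/10
  d_1[B] = 1/2*1/10 + 1/3*3/5 + 1/6*1/5 = 17/60
  d_1[C] = 1/2*2/5 + 1/3*3/10 + 1/6*7/10 = 5/12
d_1 = (A=3/10, B=17/60, C=5/12)
  d_2[A] = 3/10*1/2 + 17/60*1/10 + 5/12*1/10 = 11/50
  d_2[B] = 3/10*1/10 + 17/60*3/5 + 5/12*1/5 = 17/60
  d_2[C] = 3/10*2/5 + 17/60*3/10 + 5/12*7/10 = 149/300
d_2 = (A=11/50, B=17/60, C=149/300)
  d_3[A] = 11/50*1/2 + 17/60*1/10 + 149/300*1/10 = 47/250
  d_3[B] = 11/50*1/10 + 17/60*3/5 + 149/300*1/5 = 437/1500
  d_3[C] = 11/50*2/5 + 17/60*3/10 + 149/300*7/10 = 781/1500
d_3 = (A=47/250, B=437/1500, C=781/1500)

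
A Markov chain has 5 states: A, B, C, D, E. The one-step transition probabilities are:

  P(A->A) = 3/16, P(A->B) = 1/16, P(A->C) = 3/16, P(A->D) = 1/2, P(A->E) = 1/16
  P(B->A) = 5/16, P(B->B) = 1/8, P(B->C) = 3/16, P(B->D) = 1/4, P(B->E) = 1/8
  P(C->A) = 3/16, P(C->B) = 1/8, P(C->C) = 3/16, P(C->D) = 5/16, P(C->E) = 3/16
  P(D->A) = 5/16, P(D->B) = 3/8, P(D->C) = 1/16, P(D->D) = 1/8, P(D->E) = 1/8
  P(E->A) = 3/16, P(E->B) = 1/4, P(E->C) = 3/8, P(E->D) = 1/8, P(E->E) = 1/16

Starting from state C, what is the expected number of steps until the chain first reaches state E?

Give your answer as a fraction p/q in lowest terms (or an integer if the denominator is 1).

Answer: 38752/4919

Derivation:
Let h_i = expected steps to first reach E from state i.
Boundary: h_E = 0.
First-step equations for the other states:
  h_A = 1 + 3/16*h_A + 1/16*h_B + 3/16*h_C + 1/2*h_D + 1/16*h_E
  h_B = 1 + 5/16*h_A + 1/8*h_B + 3/16*h_C + 1/4*h_D + 1/8*h_E
  h_C = 1 + 3/16*h_A + 1/8*h_B + 3/16*h_C + 5/16*h_D + 3/16*h_E
  h_D = 1 + 5/16*h_A + 3/8*h_B + 1/16*h_C + 1/8*h_D + 1/8*h_E

Substituting h_E = 0 and rearranging gives the linear system (I - Q) h = 1:
  [13/16, -1/16, -3/16, -1/2] . (h_A, h_B, h_C, h_D) = 1
  [-5/16, 7/8, -3/16, -1/4] . (h_A, h_B, h_C, h_D) = 1
  [-3/16, -1/8, 13/16, -5/16] . (h_A, h_B, h_C, h_D) = 1
  [-5/16, -3/8, -1/16, 7/8] . (h_A, h_B, h_C, h_D) = 1

Solving yields:
  h_A = 44016/4919
  h_B = 41632/4919
  h_C = 38752/4919
  h_D = 41952/4919

Starting state is C, so the expected hitting time is h_C = 38752/4919.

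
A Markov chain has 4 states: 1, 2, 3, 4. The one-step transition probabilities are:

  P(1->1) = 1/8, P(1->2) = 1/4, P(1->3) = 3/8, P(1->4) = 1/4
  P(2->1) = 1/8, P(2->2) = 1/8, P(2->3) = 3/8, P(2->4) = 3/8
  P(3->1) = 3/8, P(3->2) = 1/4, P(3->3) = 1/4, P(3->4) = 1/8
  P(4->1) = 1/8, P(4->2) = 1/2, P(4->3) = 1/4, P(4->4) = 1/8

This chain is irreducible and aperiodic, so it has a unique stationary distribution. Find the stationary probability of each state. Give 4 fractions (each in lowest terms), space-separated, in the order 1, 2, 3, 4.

Answer: 71/351 95/351 217/702 17/78

Derivation:
The stationary distribution satisfies pi = pi * P, i.e.:
  pi_1 = 1/8*pi_1 + 1/8*pi_2 + 3/8*pi_3 + 1/8*pi_4
  pi_2 = 1/4*pi_1 + 1/8*pi_2 + 1/4*pi_3 + 1/2*pi_4
  pi_3 = 3/8*pi_1 + 3/8*pi_2 + 1/4*pi_3 + 1/4*pi_4
  pi_4 = 1/4*pi_1 + 3/8*pi_2 + 1/8*pi_3 + 1/8*pi_4
with normalization: pi_1 + pi_2 + pi_3 + pi_4 = 1.

Using the first 3 balance equations plus normalization, the linear system A*pi = b is:
  [-7/8, 1/8, 3/8, 1/8] . pi = 0
  [1/4, -7/8, 1/4, 1/2] . pi = 0
  [3/8, 3/8, -3/4, 1/4] . pi = 0
  [1, 1, 1, 1] . pi = 1

Solving yields:
  pi_1 = 71/351
  pi_2 = 95/351
  pi_3 = 217/702
  pi_4 = 17/78

Verification (pi * P):
  71/351*1/8 + 95/351*1/8 + 217/702*3/8 + 17/78*1/8 = 71/351 = pi_1  (ok)
  71/351*1/4 + 95/351*1/8 + 217/702*1/4 + 17/78*1/2 = 95/351 = pi_2  (ok)
  71/351*3/8 + 95/351*3/8 + 217/702*1/4 + 17/78*1/4 = 217/702 = pi_3  (ok)
  71/351*1/4 + 95/351*3/8 + 217/702*1/8 + 17/78*1/8 = 17/78 = pi_4  (ok)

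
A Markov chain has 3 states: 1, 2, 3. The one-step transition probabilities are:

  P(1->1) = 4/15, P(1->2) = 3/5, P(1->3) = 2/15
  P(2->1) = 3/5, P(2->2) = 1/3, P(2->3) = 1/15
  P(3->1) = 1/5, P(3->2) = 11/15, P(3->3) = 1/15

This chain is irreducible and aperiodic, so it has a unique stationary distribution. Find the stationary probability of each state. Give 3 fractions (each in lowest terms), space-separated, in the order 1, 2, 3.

Answer: 43/102 74/153 29/306

Derivation:
The stationary distribution satisfies pi = pi * P, i.e.:
  pi_1 = 4/15*pi_1 + 3/5*pi_2 + 1/5*pi_3
  pi_2 = 3/5*pi_1 + 1/3*pi_2 + 11/15*pi_3
  pi_3 = 2/15*pi_1 + 1/15*pi_2 + 1/15*pi_3
with normalization: pi_1 + pi_2 + pi_3 = 1.

Using the first 2 balance equations plus normalization, the linear system A*pi = b is:
  [-11/15, 3/5, 1/5] . pi = 0
  [3/5, -2/3, 11/15] . pi = 0
  [1, 1, 1] . pi = 1

Solving yields:
  pi_1 = 43/102
  pi_2 = 74/153
  pi_3 = 29/306

Verification (pi * P):
  43/102*4/15 + 74/153*3/5 + 29/306*1/5 = 43/102 = pi_1  (ok)
  43/102*3/5 + 74/153*1/3 + 29/306*11/15 = 74/153 = pi_2  (ok)
  43/102*2/15 + 74/153*1/15 + 29/306*1/15 = 29/306 = pi_3  (ok)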